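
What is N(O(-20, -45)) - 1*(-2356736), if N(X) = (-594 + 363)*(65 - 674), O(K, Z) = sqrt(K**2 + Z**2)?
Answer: 2497415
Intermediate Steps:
N(X) = 140679 (N(X) = -231*(-609) = 140679)
N(O(-20, -45)) - 1*(-2356736) = 140679 - 1*(-2356736) = 140679 + 2356736 = 2497415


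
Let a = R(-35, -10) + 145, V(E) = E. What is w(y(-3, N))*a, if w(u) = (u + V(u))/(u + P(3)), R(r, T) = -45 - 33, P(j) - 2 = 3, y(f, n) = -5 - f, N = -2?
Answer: -268/3 ≈ -89.333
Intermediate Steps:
P(j) = 5 (P(j) = 2 + 3 = 5)
R(r, T) = -78
w(u) = 2*u/(5 + u) (w(u) = (u + u)/(u + 5) = (2*u)/(5 + u) = 2*u/(5 + u))
a = 67 (a = -78 + 145 = 67)
w(y(-3, N))*a = (2*(-5 - 1*(-3))/(5 + (-5 - 1*(-3))))*67 = (2*(-5 + 3)/(5 + (-5 + 3)))*67 = (2*(-2)/(5 - 2))*67 = (2*(-2)/3)*67 = (2*(-2)*(1/3))*67 = -4/3*67 = -268/3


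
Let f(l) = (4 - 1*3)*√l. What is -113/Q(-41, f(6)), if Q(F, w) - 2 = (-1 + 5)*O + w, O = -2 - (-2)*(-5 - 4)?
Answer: 1469/1013 + 113*√6/6078 ≈ 1.4957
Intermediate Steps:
O = -20 (O = -2 - (-2)*(-9) = -2 - 1*18 = -2 - 18 = -20)
f(l) = √l (f(l) = (4 - 3)*√l = 1*√l = √l)
Q(F, w) = -78 + w (Q(F, w) = 2 + ((-1 + 5)*(-20) + w) = 2 + (4*(-20) + w) = 2 + (-80 + w) = -78 + w)
-113/Q(-41, f(6)) = -113/(-78 + √6)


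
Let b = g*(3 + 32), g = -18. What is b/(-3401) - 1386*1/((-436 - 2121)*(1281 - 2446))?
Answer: 1871996364/10131255905 ≈ 0.18477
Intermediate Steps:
b = -630 (b = -18*(3 + 32) = -18*35 = -630)
b/(-3401) - 1386*1/((-436 - 2121)*(1281 - 2446)) = -630/(-3401) - 1386*1/((-436 - 2121)*(1281 - 2446)) = -630*(-1/3401) - 1386/((-1165*(-2557))) = 630/3401 - 1386/2978905 = 1871996364/10131255905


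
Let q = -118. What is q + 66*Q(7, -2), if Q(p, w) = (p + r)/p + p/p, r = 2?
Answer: 230/7 ≈ 32.857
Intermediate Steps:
Q(p, w) = 1 + (2 + p)/p (Q(p, w) = (p + 2)/p + p/p = (2 + p)/p + 1 = 1 + (2 + p)/p)
q + 66*Q(7, -2) = -118 + 66*(2 + 2/7) = -118 + 66*(16/7) = -118 + 1056/7 = 230/7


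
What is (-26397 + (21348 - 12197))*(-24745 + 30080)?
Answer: -92007410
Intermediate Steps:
(-26397 + (21348 - 12197))*(-24745 + 30080) = (-26397 + 9151)*5335 = -17246*5335 = -92007410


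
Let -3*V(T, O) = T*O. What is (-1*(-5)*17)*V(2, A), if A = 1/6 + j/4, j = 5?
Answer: -1445/18 ≈ -80.278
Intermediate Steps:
A = 17/12 (A = 1/6 + 5/4 = 1*(⅙) + 5*(¼) = ⅙ + 5/4 = 17/12 ≈ 1.4167)
V(T, O) = -O*T/3 (V(T, O) = -T*O/3 = -O*T/3)
(-1*(-5)*17)*V(2, A) = (-1*(-5)*17)*(-⅓*17/12*2) = (5*17)*(-17/18) = 85*(-17/18) = -1445/18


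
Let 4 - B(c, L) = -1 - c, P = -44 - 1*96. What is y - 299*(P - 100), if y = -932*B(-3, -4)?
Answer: 69896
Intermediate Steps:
P = -140 (P = -44 - 96 = -140)
B(c, L) = 5 + c (B(c, L) = 4 - (-1 - c) = 4 + (1 + c) = 5 + c)
y = -1864 (y = -932*(5 - 3) = -932*2 = -1864)
y - 299*(P - 100) = -1864 - 299*(-140 - 100) = -1864 - 299*(-240) = -1864 + 71760 = 69896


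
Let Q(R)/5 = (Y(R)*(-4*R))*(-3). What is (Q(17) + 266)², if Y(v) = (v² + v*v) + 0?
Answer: 347894710276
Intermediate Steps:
Y(v) = 2*v² (Y(v) = (v² + v²) + 0 = 2*v² + 0 = 2*v²)
Q(R) = 120*R³ (Q(R) = 5*(((2*R²)*(-4*R))*(-3)) = 5*(-8*R³*(-3)) = 5*(24*R³) = 120*R³)
(Q(17) + 266)² = (120*17³ + 266)² = (120*4913 + 266)² = (589560 + 266)² = 589826² = 347894710276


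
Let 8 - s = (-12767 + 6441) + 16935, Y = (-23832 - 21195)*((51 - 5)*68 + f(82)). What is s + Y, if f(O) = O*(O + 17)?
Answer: -506384243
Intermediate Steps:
f(O) = O*(17 + O)
Y = -506373642 (Y = (-23832 - 21195)*((51 - 5)*68 + 82*(17 + 82)) = -45027*(46*68 + 82*99) = -45027*(3128 + 8118) = -45027*11246 = -506373642)
s = -10601 (s = 8 - ((-12767 + 6441) + 16935) = 8 - (-6326 + 16935) = 8 - 1*10609 = 8 - 10609 = -10601)
s + Y = -10601 - 506373642 = -506384243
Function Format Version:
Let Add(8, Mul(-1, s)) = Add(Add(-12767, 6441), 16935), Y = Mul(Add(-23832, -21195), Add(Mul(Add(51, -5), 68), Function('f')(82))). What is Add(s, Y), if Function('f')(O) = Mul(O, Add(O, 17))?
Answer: -506384243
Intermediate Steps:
Function('f')(O) = Mul(O, Add(17, O))
Y = -506373642 (Y = Mul(Add(-23832, -21195), Add(Mul(Add(51, -5), 68), Mul(82, Add(17, 82)))) = Mul(-45027, Add(Mul(46, 68), Mul(82, 99))) = Mul(-45027, Add(3128, 8118)) = Mul(-45027, 11246) = -506373642)
s = -10601 (s = Add(8, Mul(-1, Add(Add(-12767, 6441), 16935))) = Add(8, Mul(-1, Add(-6326, 16935))) = Add(8, Mul(-1, 10609)) = Add(8, -10609) = -10601)
Add(s, Y) = Add(-10601, -506373642) = -506384243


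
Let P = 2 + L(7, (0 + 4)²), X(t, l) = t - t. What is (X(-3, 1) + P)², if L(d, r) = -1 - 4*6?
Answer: 529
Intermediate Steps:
X(t, l) = 0
L(d, r) = -25 (L(d, r) = -1 - 24 = -25)
P = -23 (P = 2 - 25 = -23)
(X(-3, 1) + P)² = (0 - 23)² = (-23)² = 529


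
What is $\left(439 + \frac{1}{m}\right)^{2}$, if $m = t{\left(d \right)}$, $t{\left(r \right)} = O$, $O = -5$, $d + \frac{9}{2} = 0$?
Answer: $\frac{4813636}{25} \approx 1.9255 \cdot 10^{5}$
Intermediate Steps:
$d = - \frac{9}{2}$ ($d = - \frac{9}{2} + 0 = - \frac{9}{2} \approx -4.5$)
$t{\left(r \right)} = -5$
$m = -5$
$\left(439 + \frac{1}{m}\right)^{2} = \left(439 + \frac{1}{-5}\right)^{2} = \left(439 - \frac{1}{5}\right)^{2} = \left(\frac{2194}{5}\right)^{2} = \frac{4813636}{25}$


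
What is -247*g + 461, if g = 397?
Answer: -97598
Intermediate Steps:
-247*g + 461 = -247*397 + 461 = -98059 + 461 = -97598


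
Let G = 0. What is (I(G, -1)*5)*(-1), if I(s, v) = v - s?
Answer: 5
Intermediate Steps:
(I(G, -1)*5)*(-1) = ((-1 - 1*0)*5)*(-1) = ((-1 + 0)*5)*(-1) = -1*5*(-1) = -5*(-1) = 5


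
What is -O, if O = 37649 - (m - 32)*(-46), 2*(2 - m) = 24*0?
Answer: -36269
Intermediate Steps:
m = 2 (m = 2 - 12*0 = 2 - 1/2*0 = 2 + 0 = 2)
O = 36269 (O = 37649 - (2 - 32)*(-46) = 37649 - (-30)*(-46) = 37649 - 1*1380 = 37649 - 1380 = 36269)
-O = -1*36269 = -36269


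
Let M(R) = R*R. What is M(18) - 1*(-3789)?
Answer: 4113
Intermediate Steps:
M(R) = R²
M(18) - 1*(-3789) = 18² - 1*(-3789) = 324 + 3789 = 4113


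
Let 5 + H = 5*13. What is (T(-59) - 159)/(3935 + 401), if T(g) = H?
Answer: -99/4336 ≈ -0.022832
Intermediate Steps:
H = 60 (H = -5 + 5*13 = -5 + 65 = 60)
T(g) = 60
(T(-59) - 159)/(3935 + 401) = (60 - 159)/(3935 + 401) = -99/4336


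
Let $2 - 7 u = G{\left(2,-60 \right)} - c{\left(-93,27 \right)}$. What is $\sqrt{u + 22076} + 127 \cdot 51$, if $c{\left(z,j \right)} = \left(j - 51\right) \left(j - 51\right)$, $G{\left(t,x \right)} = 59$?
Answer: $6477 + \frac{\sqrt{1085357}}{7} \approx 6625.8$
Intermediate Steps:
$c{\left(z,j \right)} = \left(-51 + j\right)^{2}$ ($c{\left(z,j \right)} = \left(-51 + j\right) \left(-51 + j\right) = \left(-51 + j\right)^{2}$)
$u = \frac{519}{7}$ ($u = \frac{2}{7} - \frac{59 - \left(-51 + 27\right)^{2}}{7} = \frac{2}{7} - \frac{59 - \left(-24\right)^{2}}{7} = \frac{2}{7} - \frac{59 - 576}{7} = \frac{2}{7} - - \frac{517}{7} = \frac{2}{7} + \frac{517}{7} = \frac{519}{7} \approx 74.143$)
$\sqrt{u + 22076} + 127 \cdot 51 = \sqrt{\frac{519}{7} + 22076} + 127 \cdot 51 = \sqrt{\frac{155051}{7}} + 6477 = \frac{\sqrt{1085357}}{7} + 6477 = 6477 + \frac{\sqrt{1085357}}{7}$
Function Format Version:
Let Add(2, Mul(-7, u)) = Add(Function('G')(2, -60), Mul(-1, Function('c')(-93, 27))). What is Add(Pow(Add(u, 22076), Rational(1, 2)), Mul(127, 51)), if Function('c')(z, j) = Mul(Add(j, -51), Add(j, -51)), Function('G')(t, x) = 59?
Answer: Add(6477, Mul(Rational(1, 7), Pow(1085357, Rational(1, 2)))) ≈ 6625.8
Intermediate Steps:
Function('c')(z, j) = Pow(Add(-51, j), 2) (Function('c')(z, j) = Mul(Add(-51, j), Add(-51, j)) = Pow(Add(-51, j), 2))
u = Rational(519, 7) (u = Add(Rational(2, 7), Mul(Rational(-1, 7), Add(59, Mul(-1, Pow(Add(-51, 27), 2))))) = Add(Rational(2, 7), Mul(Rational(-1, 7), Add(59, Mul(-1, Pow(-24, 2))))) = Add(Rational(2, 7), Mul(Rational(-1, 7), Add(59, Mul(-1, 576)))) = Add(Rational(2, 7), Mul(Rational(-1, 7), Add(59, -576))) = Add(Rational(2, 7), Mul(Rational(-1, 7), -517)) = Add(Rational(2, 7), Rational(517, 7)) = Rational(519, 7) ≈ 74.143)
Add(Pow(Add(u, 22076), Rational(1, 2)), Mul(127, 51)) = Add(Pow(Add(Rational(519, 7), 22076), Rational(1, 2)), Mul(127, 51)) = Add(Pow(Rational(155051, 7), Rational(1, 2)), 6477) = Add(Mul(Rational(1, 7), Pow(1085357, Rational(1, 2))), 6477) = Add(6477, Mul(Rational(1, 7), Pow(1085357, Rational(1, 2))))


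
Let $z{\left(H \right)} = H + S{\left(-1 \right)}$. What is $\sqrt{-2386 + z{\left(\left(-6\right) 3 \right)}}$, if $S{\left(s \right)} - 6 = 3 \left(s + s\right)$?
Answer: $2 i \sqrt{601} \approx 49.031 i$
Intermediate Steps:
$S{\left(s \right)} = 6 + 6 s$ ($S{\left(s \right)} = 6 + 3 \left(s + s\right) = 6 + 3 \cdot 2 s = 6 + 6 s$)
$z{\left(H \right)} = H$ ($z{\left(H \right)} = H + \left(6 + 6 \left(-1\right)\right) = H + \left(6 - 6\right) = H + 0 = H$)
$\sqrt{-2386 + z{\left(\left(-6\right) 3 \right)}} = \sqrt{-2386 - 18} = \sqrt{-2404} = 2 i \sqrt{601}$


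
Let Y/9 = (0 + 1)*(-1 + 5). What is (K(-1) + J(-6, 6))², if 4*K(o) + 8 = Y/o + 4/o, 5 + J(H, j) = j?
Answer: 121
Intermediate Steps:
J(H, j) = -5 + j
Y = 36 (Y = 9*((0 + 1)*(-1 + 5)) = 9*(1*4) = 9*4 = 36)
K(o) = -2 + 10/o (K(o) = -2 + (36/o + 4/o)/4 = -2 + (40/o)/4 = -2 + 10/o)
(K(-1) + J(-6, 6))² = ((-2 + 10/(-1)) + (-5 + 6))² = ((-2 + 10*(-1)) + 1)² = ((-2 - 10) + 1)² = (-12 + 1)² = (-11)² = 121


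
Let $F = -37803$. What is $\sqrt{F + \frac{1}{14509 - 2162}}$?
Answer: $\frac{2 i \sqrt{1440751798270}}{12347} \approx 194.43 i$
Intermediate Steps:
$\sqrt{F + \frac{1}{14509 - 2162}} = \sqrt{-37803 + \frac{1}{14509 - 2162}} = \sqrt{-37803 + \frac{1}{12347}} = \sqrt{- \frac{466753640}{12347}} = \frac{2 i \sqrt{1440751798270}}{12347}$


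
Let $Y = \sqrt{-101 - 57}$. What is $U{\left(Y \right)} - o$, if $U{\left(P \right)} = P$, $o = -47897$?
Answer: $47897 + i \sqrt{158} \approx 47897.0 + 12.57 i$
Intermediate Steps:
$Y = i \sqrt{158}$ ($Y = \sqrt{-158} = i \sqrt{158} \approx 12.57 i$)
$U{\left(Y \right)} - o = i \sqrt{158} - -47897 = i \sqrt{158} + 47897 = 47897 + i \sqrt{158}$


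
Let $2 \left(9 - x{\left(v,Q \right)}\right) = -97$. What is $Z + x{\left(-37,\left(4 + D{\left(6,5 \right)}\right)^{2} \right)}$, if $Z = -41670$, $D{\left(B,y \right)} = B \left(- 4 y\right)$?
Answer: $- \frac{83225}{2} \approx -41613.0$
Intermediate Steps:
$D{\left(B,y \right)} = - 4 B y$
$x{\left(v,Q \right)} = \frac{115}{2}$ ($x{\left(v,Q \right)} = 9 - - \frac{97}{2} = 9 + \frac{97}{2} = \frac{115}{2}$)
$Z + x{\left(-37,\left(4 + D{\left(6,5 \right)}\right)^{2} \right)} = -41670 + \frac{115}{2} = - \frac{83225}{2}$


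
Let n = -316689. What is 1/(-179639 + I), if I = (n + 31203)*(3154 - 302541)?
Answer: 1/85470617443 ≈ 1.1700e-11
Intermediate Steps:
I = 85470797082 (I = (-316689 + 31203)*(3154 - 302541) = -285486*(-299387) = 85470797082)
1/(-179639 + I) = 1/(-179639 + 85470797082) = 1/85470617443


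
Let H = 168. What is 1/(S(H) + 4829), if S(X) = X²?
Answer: 1/33053 ≈ 3.0254e-5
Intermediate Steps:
1/(S(H) + 4829) = 1/(168² + 4829) = 1/(28224 + 4829) = 1/33053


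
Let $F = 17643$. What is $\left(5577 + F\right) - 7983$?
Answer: $15237$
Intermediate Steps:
$\left(5577 + F\right) - 7983 = \left(5577 + 17643\right) - 7983 = 23220 - 7983 = 15237$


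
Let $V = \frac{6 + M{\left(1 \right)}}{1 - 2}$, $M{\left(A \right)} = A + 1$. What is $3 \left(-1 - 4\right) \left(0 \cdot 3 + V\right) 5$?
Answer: $600$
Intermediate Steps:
$M{\left(A \right)} = 1 + A$
$V = -8$ ($V = \frac{6 + \left(1 + 1\right)}{1 - 2} = \frac{6 + 2}{-1} = 8 \left(-1\right) = -8$)
$3 \left(-1 - 4\right) \left(0 \cdot 3 + V\right) 5 = 3 \left(-1 - 4\right) \left(0 \cdot 3 - 8\right) 5 = 3 \left(-5\right) \left(0 - 8\right) 5 = \left(-15\right) \left(-8\right) 5 = 120 \cdot 5 = 600$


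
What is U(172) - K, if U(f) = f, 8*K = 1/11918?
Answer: 16399167/95344 ≈ 172.00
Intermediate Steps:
K = 1/95344 (K = (⅛)/11918 = (⅛)*(1/11918) = 1/95344 ≈ 1.0488e-5)
U(172) - K = 172 - 1*1/95344 = 172 - 1/95344 = 16399167/95344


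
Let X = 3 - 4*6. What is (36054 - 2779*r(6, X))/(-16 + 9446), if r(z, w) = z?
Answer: 1938/943 ≈ 2.0551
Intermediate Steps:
X = -21 (X = 3 - 24 = -21)
(36054 - 2779*r(6, X))/(-16 + 9446) = (36054 - 2779*6)/(-16 + 9446) = (36054 - 16674)/9430 = 19380*(1/9430) = 1938/943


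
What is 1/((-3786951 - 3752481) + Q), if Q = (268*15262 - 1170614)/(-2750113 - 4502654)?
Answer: -7252767/54681746527946 ≈ -1.3264e-7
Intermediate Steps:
Q = -2919602/7252767 (Q = (4090216 - 1170614)/(-7252767) = 2919602*(-1/7252767) = -2919602/7252767 ≈ -0.40255)
1/((-3786951 - 3752481) + Q) = 1/((-3786951 - 3752481) - 2919602/7252767) = 1/(-7539432 - 2919602/7252767) = 1/(-54681746527946/7252767) = -7252767/54681746527946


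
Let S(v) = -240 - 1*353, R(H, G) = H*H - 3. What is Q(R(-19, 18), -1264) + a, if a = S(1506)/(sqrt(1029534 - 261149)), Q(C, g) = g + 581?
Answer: -683 - 593*sqrt(768385)/768385 ≈ -683.68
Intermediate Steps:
R(H, G) = -3 + H**2 (R(H, G) = H**2 - 3 = -3 + H**2)
Q(C, g) = 581 + g
S(v) = -593 (S(v) = -240 - 353 = -593)
a = -593*sqrt(768385)/768385 (a = -593/sqrt(1029534 - 261149) = -593*sqrt(768385)/768385 ≈ -0.67650)
Q(R(-19, 18), -1264) + a = (581 - 1264) - 593*sqrt(768385)/768385 = -683 - 593*sqrt(768385)/768385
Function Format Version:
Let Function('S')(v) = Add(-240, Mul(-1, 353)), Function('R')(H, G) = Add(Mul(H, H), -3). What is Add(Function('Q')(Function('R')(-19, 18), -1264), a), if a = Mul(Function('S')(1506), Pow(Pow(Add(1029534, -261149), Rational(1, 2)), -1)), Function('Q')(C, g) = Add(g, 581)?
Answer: Add(-683, Mul(Rational(-593, 768385), Pow(768385, Rational(1, 2)))) ≈ -683.68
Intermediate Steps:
Function('R')(H, G) = Add(-3, Pow(H, 2)) (Function('R')(H, G) = Add(Pow(H, 2), -3) = Add(-3, Pow(H, 2)))
Function('Q')(C, g) = Add(581, g)
Function('S')(v) = -593 (Function('S')(v) = Add(-240, -353) = -593)
a = Mul(Rational(-593, 768385), Pow(768385, Rational(1, 2))) (a = Mul(-593, Pow(Pow(Add(1029534, -261149), Rational(1, 2)), -1)) = Mul(-593, Pow(Pow(768385, Rational(1, 2)), -1)) = Mul(-593, Mul(Rational(1, 768385), Pow(768385, Rational(1, 2)))) = Mul(Rational(-593, 768385), Pow(768385, Rational(1, 2))) ≈ -0.67650)
Add(Function('Q')(Function('R')(-19, 18), -1264), a) = Add(Add(581, -1264), Mul(Rational(-593, 768385), Pow(768385, Rational(1, 2)))) = Add(-683, Mul(Rational(-593, 768385), Pow(768385, Rational(1, 2))))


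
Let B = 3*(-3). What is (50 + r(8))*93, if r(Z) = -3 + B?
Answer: 3534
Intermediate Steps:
B = -9
r(Z) = -12 (r(Z) = -3 - 9 = -12)
(50 + r(8))*93 = (50 - 12)*93 = 38*93 = 3534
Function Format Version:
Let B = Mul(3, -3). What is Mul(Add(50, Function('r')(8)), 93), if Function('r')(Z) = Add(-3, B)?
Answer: 3534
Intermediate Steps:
B = -9
Function('r')(Z) = -12 (Function('r')(Z) = Add(-3, -9) = -12)
Mul(Add(50, Function('r')(8)), 93) = Mul(Add(50, -12), 93) = Mul(38, 93) = 3534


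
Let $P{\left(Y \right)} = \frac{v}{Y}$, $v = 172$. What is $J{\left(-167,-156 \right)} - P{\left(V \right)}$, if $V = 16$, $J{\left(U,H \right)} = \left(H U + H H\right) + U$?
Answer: $\frac{200841}{4} \approx 50210.0$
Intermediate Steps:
$J{\left(U,H \right)} = U + H^{2} + H U$ ($J{\left(U,H \right)} = \left(H U + H^{2}\right) + U = \left(H^{2} + H U\right) + U = U + H^{2} + H U$)
$P{\left(Y \right)} = \frac{172}{Y}$
$J{\left(-167,-156 \right)} - P{\left(V \right)} = \left(-167 + \left(-156\right)^{2} - -26052\right) - \frac{172}{16} = \left(-167 + 24336 + 26052\right) - 172 \cdot \frac{1}{16} = 50221 - \frac{43}{4} = \frac{200841}{4}$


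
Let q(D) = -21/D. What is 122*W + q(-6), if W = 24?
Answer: 5863/2 ≈ 2931.5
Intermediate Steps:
122*W + q(-6) = 122*24 - 21/(-6) = 2928 - 21*(-⅙) = 2928 + 7/2 = 5863/2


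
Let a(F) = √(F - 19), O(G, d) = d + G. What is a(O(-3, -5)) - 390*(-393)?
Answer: 153270 + 3*I*√3 ≈ 1.5327e+5 + 5.1962*I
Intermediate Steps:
O(G, d) = G + d
a(F) = √(-19 + F)
a(O(-3, -5)) - 390*(-393) = √(-19 + (-3 - 5)) - 390*(-393) = √(-19 - 8) + 153270 = √(-27) + 153270 = 3*I*√3 + 153270 = 153270 + 3*I*√3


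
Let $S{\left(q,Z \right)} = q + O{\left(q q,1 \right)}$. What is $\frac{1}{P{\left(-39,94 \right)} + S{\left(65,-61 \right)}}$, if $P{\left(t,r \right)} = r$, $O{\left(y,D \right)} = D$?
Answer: $\frac{1}{160} \approx 0.00625$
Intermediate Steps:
$S{\left(q,Z \right)} = 1 + q$ ($S{\left(q,Z \right)} = q + 1 = 1 + q$)
$\frac{1}{P{\left(-39,94 \right)} + S{\left(65,-61 \right)}} = \frac{1}{94 + \left(1 + 65\right)} = \frac{1}{94 + 66} = \frac{1}{160}$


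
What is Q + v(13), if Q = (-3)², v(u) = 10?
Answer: 19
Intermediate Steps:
Q = 9
Q + v(13) = 9 + 10 = 19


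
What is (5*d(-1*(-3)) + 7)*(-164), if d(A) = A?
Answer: -3608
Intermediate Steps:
(5*d(-1*(-3)) + 7)*(-164) = (5*(-1*(-3)) + 7)*(-164) = (5*3 + 7)*(-164) = (15 + 7)*(-164) = 22*(-164) = -3608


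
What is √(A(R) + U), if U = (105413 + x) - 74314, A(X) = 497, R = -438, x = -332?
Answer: 4*√1954 ≈ 176.82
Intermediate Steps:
U = 30767 (U = (105413 - 332) - 74314 = 105081 - 74314 = 30767)
√(A(R) + U) = √(497 + 30767) = √31264 = 4*√1954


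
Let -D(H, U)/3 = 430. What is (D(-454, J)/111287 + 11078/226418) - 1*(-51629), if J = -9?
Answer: 650458235511390/12598689983 ≈ 51629.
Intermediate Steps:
D(H, U) = -1290 (D(H, U) = -3*430 = -1290)
(D(-454, J)/111287 + 11078/226418) - 1*(-51629) = (-1290/111287 + 11078/226418) - 1*(-51629) = (-1290*1/111287 + 11078*(1/226418)) + 51629 = (-1290/111287 + 5539/113209) + 51629 = 470379083/12598689983 + 51629 = 650458235511390/12598689983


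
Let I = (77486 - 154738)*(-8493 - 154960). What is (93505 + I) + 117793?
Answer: 12627282454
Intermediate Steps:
I = 12627071156 (I = -77252*(-163453) = 12627071156)
(93505 + I) + 117793 = (93505 + 12627071156) + 117793 = 12627164661 + 117793 = 12627282454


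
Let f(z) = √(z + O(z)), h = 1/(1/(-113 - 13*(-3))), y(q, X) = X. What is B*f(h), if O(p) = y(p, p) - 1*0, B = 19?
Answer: 38*I*√37 ≈ 231.15*I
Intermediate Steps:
h = -74 (h = 1/(1/(-113 + 39)) = 1/(1/(-74)) = 1/(-1/74) = -74)
O(p) = p (O(p) = p - 1*0 = p + 0 = p)
f(z) = √2*√z (f(z) = √(z + z) = √(2*z) = √2*√z)
B*f(h) = 19*(√2*√(-74)) = 19*(√2*(I*√74)) = 19*(2*I*√37) = 38*I*√37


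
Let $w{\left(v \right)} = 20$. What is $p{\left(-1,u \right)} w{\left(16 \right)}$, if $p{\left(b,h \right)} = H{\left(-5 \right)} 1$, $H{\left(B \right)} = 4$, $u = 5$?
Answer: $80$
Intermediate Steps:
$p{\left(b,h \right)} = 4$ ($p{\left(b,h \right)} = 4 \cdot 1 = 4$)
$p{\left(-1,u \right)} w{\left(16 \right)} = 4 \cdot 20 = 80$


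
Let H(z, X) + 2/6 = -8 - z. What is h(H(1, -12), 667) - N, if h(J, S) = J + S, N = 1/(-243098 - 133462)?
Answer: 247650961/376560 ≈ 657.67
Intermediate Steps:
H(z, X) = -25/3 - z (H(z, X) = -⅓ + (-8 - z) = -25/3 - z)
N = -1/376560 (N = 1/(-376560) = -1/376560 ≈ -2.6556e-6)
h(H(1, -12), 667) - N = ((-25/3 - 1*1) + 667) - 1*(-1/376560) = ((-25/3 - 1) + 667) + 1/376560 = (-28/3 + 667) + 1/376560 = 1973/3 + 1/376560 = 247650961/376560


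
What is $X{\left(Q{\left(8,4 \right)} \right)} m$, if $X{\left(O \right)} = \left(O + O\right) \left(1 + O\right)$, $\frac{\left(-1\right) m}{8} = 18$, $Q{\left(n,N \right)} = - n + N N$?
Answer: $-20736$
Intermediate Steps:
$Q{\left(n,N \right)} = N^{2} - n$ ($Q{\left(n,N \right)} = - n + N^{2} = N^{2} - n$)
$m = -144$ ($m = \left(-8\right) 18 = -144$)
$X{\left(O \right)} = 2 O \left(1 + O\right)$
$X{\left(Q{\left(8,4 \right)} \right)} m = 2 \left(4^{2} - 8\right) \left(1 + \left(4^{2} - 8\right)\right) \left(-144\right) = 2 \left(16 - 8\right) \left(1 + \left(16 - 8\right)\right) \left(-144\right) = 2 \cdot 8 \left(1 + 8\right) \left(-144\right) = 2 \cdot 8 \cdot 9 \left(-144\right) = 144 \left(-144\right) = -20736$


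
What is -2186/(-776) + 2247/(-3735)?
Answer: 1070173/483060 ≈ 2.2154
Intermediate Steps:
-2186/(-776) + 2247/(-3735) = -2186*(-1/776) + 2247*(-1/3735) = 1093/388 - 749/1245 = 1070173/483060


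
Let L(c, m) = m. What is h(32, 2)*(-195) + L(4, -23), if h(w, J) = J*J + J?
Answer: -1193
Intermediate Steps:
h(w, J) = J + J² (h(w, J) = J² + J = J + J²)
h(32, 2)*(-195) + L(4, -23) = (2*(1 + 2))*(-195) - 23 = (2*3)*(-195) - 23 = 6*(-195) - 23 = -1170 - 23 = -1193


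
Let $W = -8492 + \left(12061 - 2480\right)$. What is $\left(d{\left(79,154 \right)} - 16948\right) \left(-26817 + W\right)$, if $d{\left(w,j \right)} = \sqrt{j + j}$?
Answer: $436038144 - 51456 \sqrt{77} \approx 4.3559 \cdot 10^{8}$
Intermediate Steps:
$W = 1089$ ($W = -8492 + 9581 = 1089$)
$d{\left(w,j \right)} = \sqrt{2} \sqrt{j}$ ($d{\left(w,j \right)} = \sqrt{2 j} = \sqrt{2} \sqrt{j}$)
$\left(d{\left(79,154 \right)} - 16948\right) \left(-26817 + W\right) = \left(\sqrt{2} \sqrt{154} - 16948\right) \left(-26817 + 1089\right) = \left(2 \sqrt{77} - 16948\right) \left(-25728\right) = \left(-16948 + 2 \sqrt{77}\right) \left(-25728\right) = 436038144 - 51456 \sqrt{77}$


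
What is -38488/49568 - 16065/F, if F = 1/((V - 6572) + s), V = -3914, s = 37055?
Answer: -2644644787871/6196 ≈ -4.2683e+8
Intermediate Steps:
F = 1/26569 (F = 1/((-3914 - 6572) + 37055) = 1/(-10486 + 37055) = 1/26569 ≈ 3.7638e-5)
-38488/49568 - 16065/F = -38488/49568 - 16065/1/26569 = -38488*1/49568 - 16065*26569 = -4811/6196 - 426830985 = -2644644787871/6196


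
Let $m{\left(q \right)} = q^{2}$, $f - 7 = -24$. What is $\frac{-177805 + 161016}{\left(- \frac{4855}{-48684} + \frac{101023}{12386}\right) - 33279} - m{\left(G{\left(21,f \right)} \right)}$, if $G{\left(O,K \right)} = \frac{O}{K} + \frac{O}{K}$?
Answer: $- \frac{16232028454819536}{2898996492104963} \approx -5.5992$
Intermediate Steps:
$f = -17$ ($f = 7 - 24 = -17$)
$G{\left(O,K \right)} = \frac{2 O}{K}$
$\frac{-177805 + 161016}{\left(- \frac{4855}{-48684} + \frac{101023}{12386}\right) - 33279} - m{\left(G{\left(21,f \right)} \right)} = \frac{-177805 + 161016}{\left(- \frac{4855}{-48684} + \frac{101023}{12386}\right) - 33279} - \left(2 \cdot 21 \frac{1}{-17}\right)^{2} = - \frac{16789}{\left(\left(-4855\right) \left(- \frac{1}{48684}\right) + 101023 \cdot \frac{1}{12386}\right) - 33279} - \left(2 \cdot 21 \left(- \frac{1}{17}\right)\right)^{2} = - \frac{16789}{\left(\frac{4855}{48684} + \frac{101023}{12386}\right) - 33279} - \left(- \frac{42}{17}\right)^{2} = - \frac{16789}{\frac{2489168881}{301500012} - 33279} - \frac{1764}{289} = - \frac{16789}{- \frac{10031129730467}{301500012}} - \frac{1764}{289} = \left(-16789\right) \left(- \frac{301500012}{10031129730467}\right) - \frac{1764}{289} = \frac{5061883701468}{10031129730467} - \frac{1764}{289} = - \frac{16232028454819536}{2898996492104963}$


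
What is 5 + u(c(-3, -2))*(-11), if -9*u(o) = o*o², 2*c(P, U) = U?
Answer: 34/9 ≈ 3.7778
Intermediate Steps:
c(P, U) = U/2
u(o) = -o³/9 (u(o) = -o*o²/9 = -o³/9)
5 + u(c(-3, -2))*(-11) = 5 - ((½)*(-2))³/9*(-11) = 5 - ⅑*(-1)³*(-11) = 5 - ⅑*(-1)*(-11) = 5 + (⅑)*(-11) = 5 - 11/9 = 34/9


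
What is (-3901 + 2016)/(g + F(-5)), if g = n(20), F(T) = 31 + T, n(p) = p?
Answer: -1885/46 ≈ -40.978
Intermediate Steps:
g = 20
(-3901 + 2016)/(g + F(-5)) = (-3901 + 2016)/(20 + (31 - 5)) = -1885/(20 + 26) = -1885/46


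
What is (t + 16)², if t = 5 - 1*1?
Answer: 400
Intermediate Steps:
t = 4 (t = 5 - 1 = 4)
(t + 16)² = (4 + 16)² = 20² = 400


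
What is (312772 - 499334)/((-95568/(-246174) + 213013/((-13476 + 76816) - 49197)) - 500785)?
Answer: 54128459425307/145291561470157 ≈ 0.37255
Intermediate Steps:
(312772 - 499334)/((-95568/(-246174) + 213013/((-13476 + 76816) - 49197)) - 500785) = -186562/((-95568*(-1/246174) + 213013/(63340 - 49197)) - 500785) = -186562/((15928/41029 + 213013/14143) - 500785) = -186562/(8964980081/580273147 - 500785) = -186562/(-290583122940314/580273147) = -186562*(-580273147/290583122940314) = 54128459425307/145291561470157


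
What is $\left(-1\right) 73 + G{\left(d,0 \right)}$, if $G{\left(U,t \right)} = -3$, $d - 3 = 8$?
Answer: $-76$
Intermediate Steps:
$d = 11$ ($d = 3 + 8 = 11$)
$\left(-1\right) 73 + G{\left(d,0 \right)} = \left(-1\right) 73 - 3 = -73 - 3 = -76$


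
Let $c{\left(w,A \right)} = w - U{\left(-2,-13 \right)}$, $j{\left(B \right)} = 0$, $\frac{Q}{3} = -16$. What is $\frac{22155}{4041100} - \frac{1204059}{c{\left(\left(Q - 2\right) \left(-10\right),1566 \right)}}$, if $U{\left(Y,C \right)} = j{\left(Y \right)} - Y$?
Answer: $- \frac{23170056151}{9583180} \approx -2417.8$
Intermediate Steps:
$Q = -48$ ($Q = 3 \left(-16\right) = -48$)
$U{\left(Y,C \right)} = - Y$ ($U{\left(Y,C \right)} = 0 - Y = - Y$)
$c{\left(w,A \right)} = -2 + w$ ($c{\left(w,A \right)} = w - \left(-1\right) \left(-2\right) = w - 2 = -2 + w$)
$\frac{22155}{4041100} - \frac{1204059}{c{\left(\left(Q - 2\right) \left(-10\right),1566 \right)}} = \frac{22155}{4041100} - \frac{1204059}{-2 + \left(-48 - 2\right) \left(-10\right)} = 22155 \cdot \frac{1}{4041100} - \frac{1204059}{-2 - -500} = \frac{633}{115460} - \frac{1204059}{-2 + 500} = \frac{633}{115460} - \frac{1204059}{498} = \frac{633}{115460} - \frac{401353}{166} = - \frac{23170056151}{9583180}$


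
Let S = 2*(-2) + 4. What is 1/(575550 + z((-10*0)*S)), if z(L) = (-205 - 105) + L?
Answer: 1/575240 ≈ 1.7384e-6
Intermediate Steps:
S = 0 (S = -4 + 4 = 0)
z(L) = -310 + L
1/(575550 + z((-10*0)*S)) = 1/(575550 + (-310 - 10*0*0)) = 1/(575550 + (-310 + 0*0)) = 1/(575550 + (-310 + 0)) = 1/(575550 - 310) = 1/575240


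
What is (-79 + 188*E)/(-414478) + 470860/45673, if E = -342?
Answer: 198101310455/18930453694 ≈ 10.465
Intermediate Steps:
(-79 + 188*E)/(-414478) + 470860/45673 = (-79 + 188*(-342))/(-414478) + 470860/45673 = (-79 - 64296)*(-1/414478) + 470860*(1/45673) = -64375*(-1/414478) + 470860/45673 = 64375/414478 + 470860/45673 = 198101310455/18930453694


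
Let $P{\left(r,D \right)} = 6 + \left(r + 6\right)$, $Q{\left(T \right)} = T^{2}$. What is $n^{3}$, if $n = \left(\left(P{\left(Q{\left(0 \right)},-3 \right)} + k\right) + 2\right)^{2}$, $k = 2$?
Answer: $16777216$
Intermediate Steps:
$P{\left(r,D \right)} = 12 + r$ ($P{\left(r,D \right)} = 6 + \left(6 + r\right) = 12 + r$)
$n = 256$ ($n = \left(\left(\left(12 + 0^{2}\right) + 2\right) + 2\right)^{2} = \left(\left(\left(12 + 0\right) + 2\right) + 2\right)^{2} = \left(\left(12 + 2\right) + 2\right)^{2} = \left(14 + 2\right)^{2} = 16^{2} = 256$)
$n^{3} = 256^{3} = 16777216$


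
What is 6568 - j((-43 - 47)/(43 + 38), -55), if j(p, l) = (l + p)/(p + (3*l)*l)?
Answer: 107275245/16333 ≈ 6568.0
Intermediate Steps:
j(p, l) = (l + p)/(p + 3*l**2)
6568 - j((-43 - 47)/(43 + 38), -55) = 6568 - (-55 + (-43 - 47)/(43 + 38))/((-43 - 47)/(43 + 38) + 3*(-55)**2) = 6568 - (-55 - 90/81)/(-90/81 + 3*3025) = 6568 - (-55 - 90*1/81)/(-90*1/81 + 9075) = 6568 - (-55 - 10/9)/(-10/9 + 9075) = 6568 - (-505)/(81665/9*9) = 6568 - 9*(-505)/(81665*9) = 6568 - 1*(-101/16333) = 6568 + 101/16333 = 107275245/16333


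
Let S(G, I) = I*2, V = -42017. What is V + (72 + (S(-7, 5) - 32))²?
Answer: -39517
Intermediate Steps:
S(G, I) = 2*I
V + (72 + (S(-7, 5) - 32))² = -42017 + (72 + (2*5 - 32))² = -42017 + (72 + (10 - 32))² = -42017 + (72 - 22)² = -42017 + 50² = -42017 + 2500 = -39517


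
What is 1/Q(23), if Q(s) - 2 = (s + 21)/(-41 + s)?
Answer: -9/4 ≈ -2.2500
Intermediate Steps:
Q(s) = 2 + (21 + s)/(-41 + s) (Q(s) = 2 + (s + 21)/(-41 + s) = 2 + (21 + s)/(-41 + s))
1/Q(23) = 1/((-61 + 3*23)/(-41 + 23)) = 1/((-61 + 69)/(-18)) = 1/(-1/18*8) = 1/(-4/9) = -9/4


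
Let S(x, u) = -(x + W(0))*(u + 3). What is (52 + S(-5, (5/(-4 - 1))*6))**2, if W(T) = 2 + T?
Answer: 1849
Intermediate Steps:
S(x, u) = -(2 + x)*(3 + u) (S(x, u) = -(x + (2 + 0))*(u + 3) = -(x + 2)*(3 + u) = -(2 + x)*(3 + u))
(52 + S(-5, (5/(-4 - 1))*6))**2 = (52 + (-6 - 3*(-5) - 2*5/(-4 - 1)*6 - 1*(5/(-4 - 1))*6*(-5)))**2 = (52 + (-6 + 15 - 2*5/(-5)*6 - 1*(5/(-5))*6*(-5)))**2 = (52 + (-6 + 15 - 2*(-1/5*5)*6 - 1*-1/5*5*6*(-5)))**2 = (52 + (-6 + 15 - (-2)*6 - 1*(-1*6)*(-5)))**2 = (52 + (-6 + 15 - 2*(-6) - 1*(-6)*(-5)))**2 = (52 + (-6 + 15 + 12 - 30))**2 = (52 - 9)**2 = 43**2 = 1849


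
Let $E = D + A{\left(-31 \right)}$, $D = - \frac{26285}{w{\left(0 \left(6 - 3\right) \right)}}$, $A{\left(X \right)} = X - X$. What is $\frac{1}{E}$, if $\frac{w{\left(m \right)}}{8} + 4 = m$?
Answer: $\frac{32}{26285} \approx 0.0012174$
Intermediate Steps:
$A{\left(X \right)} = 0$
$w{\left(m \right)} = -32 + 8 m$
$D = \frac{26285}{32}$ ($D = - \frac{26285}{-32 + 8 \cdot 0 \left(6 - 3\right)} = - \frac{26285}{-32 + 8 \cdot 0 \cdot 3} = - \frac{26285}{-32 + 8 \cdot 0} = - \frac{26285}{-32 + 0} = - \frac{26285}{-32} = \left(-26285\right) \left(- \frac{1}{32}\right) = \frac{26285}{32} \approx 821.41$)
$E = \frac{26285}{32}$ ($E = \frac{26285}{32} + 0 = \frac{26285}{32} \approx 821.41$)
$\frac{1}{E} = \frac{1}{\frac{26285}{32}} = \frac{32}{26285}$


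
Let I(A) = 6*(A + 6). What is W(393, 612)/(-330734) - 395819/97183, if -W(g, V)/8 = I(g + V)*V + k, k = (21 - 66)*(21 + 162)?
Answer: 1374468958351/16070861161 ≈ 85.526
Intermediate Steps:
I(A) = 36 + 6*A (I(A) = 6*(6 + A) = 36 + 6*A)
k = -8235 (k = -45*183 = -8235)
W(g, V) = 65880 - 8*V*(36 + 6*V + 6*g) (W(g, V) = -8*((36 + 6*(g + V))*V - 8235) = -8*((36 + 6*(V + g))*V - 8235) = -8*((36 + (6*V + 6*g))*V - 8235) = -8*((36 + 6*V + 6*g)*V - 8235) = -8*(V*(36 + 6*V + 6*g) - 8235) = -8*(-8235 + V*(36 + 6*V + 6*g)) = 65880 - 8*V*(36 + 6*V + 6*g))
W(393, 612)/(-330734) - 395819/97183 = (65880 - 48*612*(6 + 612 + 393))/(-330734) - 395819/97183 = (65880 - 48*612*1011)*(-1/330734) - 395819*1/97183 = (65880 - 29699136)*(-1/330734) - 395819/97183 = -29633256*(-1/330734) - 395819/97183 = 14816628/165367 - 395819/97183 = 1374468958351/16070861161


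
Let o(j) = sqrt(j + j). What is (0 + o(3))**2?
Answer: 6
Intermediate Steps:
o(j) = sqrt(2)*sqrt(j) (o(j) = sqrt(2*j) = sqrt(2)*sqrt(j))
(0 + o(3))**2 = (0 + sqrt(2)*sqrt(3))**2 = (0 + sqrt(6))**2 = (sqrt(6))**2 = 6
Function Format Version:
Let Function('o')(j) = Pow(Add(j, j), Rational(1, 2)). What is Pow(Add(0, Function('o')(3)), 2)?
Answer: 6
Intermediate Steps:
Function('o')(j) = Mul(Pow(2, Rational(1, 2)), Pow(j, Rational(1, 2))) (Function('o')(j) = Pow(Mul(2, j), Rational(1, 2)) = Mul(Pow(2, Rational(1, 2)), Pow(j, Rational(1, 2))))
Pow(Add(0, Function('o')(3)), 2) = Pow(Add(0, Mul(Pow(2, Rational(1, 2)), Pow(3, Rational(1, 2)))), 2) = Pow(Add(0, Pow(6, Rational(1, 2))), 2) = Pow(Pow(6, Rational(1, 2)), 2) = 6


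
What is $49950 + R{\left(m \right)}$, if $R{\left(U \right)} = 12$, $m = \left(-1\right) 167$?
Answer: $49962$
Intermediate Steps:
$m = -167$
$49950 + R{\left(m \right)} = 49950 + 12 = 49962$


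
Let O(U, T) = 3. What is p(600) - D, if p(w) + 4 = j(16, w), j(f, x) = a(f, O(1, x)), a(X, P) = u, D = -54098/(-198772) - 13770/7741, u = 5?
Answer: 1928505937/769347026 ≈ 2.5067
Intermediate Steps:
D = -1159158911/769347026 (D = -54098*(-1/198772) - 13770*1/7741 = 27049/99386 - 13770/7741 = -1159158911/769347026 ≈ -1.5067)
a(X, P) = 5
j(f, x) = 5
p(w) = 1 (p(w) = -4 + 5 = 1)
p(600) - D = 1 - 1*(-1159158911/769347026) = 1 + 1159158911/769347026 = 1928505937/769347026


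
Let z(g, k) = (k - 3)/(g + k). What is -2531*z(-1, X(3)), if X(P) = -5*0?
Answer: -7593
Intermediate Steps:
X(P) = 0
z(g, k) = (-3 + k)/(g + k)
-2531*z(-1, X(3)) = -2531*(-3 + 0)/(-1 + 0) = -2531*(-3)/(-1) = -(-2531)*(-3) = -2531*3 = -7593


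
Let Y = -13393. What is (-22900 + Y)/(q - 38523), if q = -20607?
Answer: 36293/59130 ≈ 0.61378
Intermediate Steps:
(-22900 + Y)/(q - 38523) = (-22900 - 13393)/(-20607 - 38523) = -36293/(-59130) = -36293*(-1/59130) = 36293/59130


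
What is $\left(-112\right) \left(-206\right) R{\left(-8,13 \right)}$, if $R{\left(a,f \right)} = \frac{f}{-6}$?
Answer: $- \frac{149968}{3} \approx -49989.0$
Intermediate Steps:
$R{\left(a,f \right)} = - \frac{f}{6}$ ($R{\left(a,f \right)} = f \left(- \frac{1}{6}\right) = - \frac{f}{6}$)
$\left(-112\right) \left(-206\right) R{\left(-8,13 \right)} = \left(-112\right) \left(-206\right) \left(\left(- \frac{1}{6}\right) 13\right) = 23072 \left(- \frac{13}{6}\right) = - \frac{149968}{3}$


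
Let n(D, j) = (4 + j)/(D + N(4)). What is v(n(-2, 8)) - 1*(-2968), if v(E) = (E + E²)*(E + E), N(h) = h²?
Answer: 1018960/343 ≈ 2970.7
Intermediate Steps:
n(D, j) = (4 + j)/(16 + D) (n(D, j) = (4 + j)/(D + 4²) = (4 + j)/(D + 16) = (4 + j)/(16 + D))
v(E) = 2*E*(E + E²) (v(E) = (E + E²)*(2*E) = 2*E*(E + E²))
v(n(-2, 8)) - 1*(-2968) = 2*((4 + 8)/(16 - 2))²*(1 + (4 + 8)/(16 - 2)) - 1*(-2968) = 2*(12/14)²*(1 + 12/14) + 2968 = 2*((1/14)*12)²*(1 + (1/14)*12) + 2968 = 2*(6/7)²*(1 + 6/7) + 2968 = 2*(36/49)*(13/7) + 2968 = 936/343 + 2968 = 1018960/343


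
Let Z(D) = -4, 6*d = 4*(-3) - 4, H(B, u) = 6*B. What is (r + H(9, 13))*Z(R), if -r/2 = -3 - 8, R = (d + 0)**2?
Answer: -304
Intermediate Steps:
d = -8/3 (d = (4*(-3) - 4)/6 = (-12 - 4)/6 = (1/6)*(-16) = -8/3 ≈ -2.6667)
R = 64/9 (R = (-8/3 + 0)**2 = (-8/3)**2 = 64/9 ≈ 7.1111)
r = 22 (r = -2*(-3 - 8) = -2*(-11) = 22)
(r + H(9, 13))*Z(R) = (22 + 6*9)*(-4) = (22 + 54)*(-4) = 76*(-4) = -304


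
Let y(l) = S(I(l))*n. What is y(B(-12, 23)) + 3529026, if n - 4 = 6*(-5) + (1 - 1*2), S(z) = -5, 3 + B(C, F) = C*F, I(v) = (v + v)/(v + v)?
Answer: 3529161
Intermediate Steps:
I(v) = 1 (I(v) = (2*v)/((2*v)) = (2*v)*(1/(2*v)) = 1)
B(C, F) = -3 + C*F
n = -27 (n = 4 + (6*(-5) + (1 - 1*2)) = 4 + (-30 + (1 - 2)) = 4 + (-30 - 1) = 4 - 31 = -27)
y(l) = 135 (y(l) = -5*(-27) = 135)
y(B(-12, 23)) + 3529026 = 135 + 3529026 = 3529161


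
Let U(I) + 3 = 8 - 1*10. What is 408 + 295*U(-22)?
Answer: -1067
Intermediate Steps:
U(I) = -5 (U(I) = -3 + (8 - 1*10) = -3 + (8 - 10) = -3 - 2 = -5)
408 + 295*U(-22) = 408 + 295*(-5) = 408 - 1475 = -1067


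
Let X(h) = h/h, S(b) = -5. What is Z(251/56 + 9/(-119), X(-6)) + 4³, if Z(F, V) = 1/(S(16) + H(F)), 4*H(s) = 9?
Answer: 700/11 ≈ 63.636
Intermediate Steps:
H(s) = 9/4 (H(s) = (¼)*9 = 9/4)
X(h) = 1
Z(F, V) = -4/11 (Z(F, V) = 1/(-5 + 9/4) = 1/(-11/4) = -4/11)
Z(251/56 + 9/(-119), X(-6)) + 4³ = -4/11 + 4³ = -4/11 + 64 = 700/11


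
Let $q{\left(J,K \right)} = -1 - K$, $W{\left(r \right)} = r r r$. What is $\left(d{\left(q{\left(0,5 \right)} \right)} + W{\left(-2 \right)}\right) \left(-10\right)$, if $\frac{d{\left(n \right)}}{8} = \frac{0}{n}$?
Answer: $80$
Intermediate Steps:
$W{\left(r \right)} = r^{3}$ ($W{\left(r \right)} = r^{2} r = r^{3}$)
$d{\left(n \right)} = 0$ ($d{\left(n \right)} = 8 \frac{0}{n} = 8 \cdot 0 = 0$)
$\left(d{\left(q{\left(0,5 \right)} \right)} + W{\left(-2 \right)}\right) \left(-10\right) = \left(0 + \left(-2\right)^{3}\right) \left(-10\right) = \left(0 - 8\right) \left(-10\right) = \left(-8\right) \left(-10\right) = 80$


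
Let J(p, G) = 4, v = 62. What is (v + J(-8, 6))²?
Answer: 4356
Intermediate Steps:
(v + J(-8, 6))² = (62 + 4)² = 66² = 4356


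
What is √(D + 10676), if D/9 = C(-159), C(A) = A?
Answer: 43*√5 ≈ 96.151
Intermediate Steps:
D = -1431 (D = 9*(-159) = -1431)
√(D + 10676) = √(-1431 + 10676) = √9245 = 43*√5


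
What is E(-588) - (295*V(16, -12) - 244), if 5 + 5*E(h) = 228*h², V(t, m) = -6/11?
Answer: 867148167/55 ≈ 1.5766e+7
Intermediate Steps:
V(t, m) = -6/11 (V(t, m) = -6*1/11 = -6/11)
E(h) = -1 + 228*h²/5 (E(h) = -1 + (228*h²)/5 = -1 + 228*h²/5)
E(-588) - (295*V(16, -12) - 244) = (-1 + (228/5)*(-588)²) - (295*(-6/11) - 244) = (-1 + (228/5)*345744) - (-1770/11 - 244) = (-1 + 78829632/5) - 1*(-4454/11) = 78829627/5 + 4454/11 = 867148167/55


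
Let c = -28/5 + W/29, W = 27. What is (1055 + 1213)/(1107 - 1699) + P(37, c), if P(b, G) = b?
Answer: 4909/148 ≈ 33.169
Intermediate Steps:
c = -677/145 (c = -28/5 + 27/29 = -677/145 ≈ -4.6690)
(1055 + 1213)/(1107 - 1699) + P(37, c) = (1055 + 1213)/(1107 - 1699) + 37 = 2268/(-592) + 37 = 2268*(-1/592) + 37 = -567/148 + 37 = 4909/148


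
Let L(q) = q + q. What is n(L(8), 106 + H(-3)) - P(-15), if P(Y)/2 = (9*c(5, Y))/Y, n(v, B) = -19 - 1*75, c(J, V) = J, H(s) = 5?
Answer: -88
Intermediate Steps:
L(q) = 2*q
n(v, B) = -94 (n(v, B) = -19 - 75 = -94)
P(Y) = 90/Y (P(Y) = 2*((9*5)/Y) = 2*(45/Y) = 90/Y)
n(L(8), 106 + H(-3)) - P(-15) = -94 - 90/(-15) = -94 - 90*(-1)/15 = -94 - 1*(-6) = -94 + 6 = -88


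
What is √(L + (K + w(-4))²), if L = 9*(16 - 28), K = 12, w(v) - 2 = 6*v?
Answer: 2*I*√2 ≈ 2.8284*I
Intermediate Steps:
w(v) = 2 + 6*v
L = -108 (L = 9*(-12) = -108)
√(L + (K + w(-4))²) = √(-108 + (12 + (2 + 6*(-4)))²) = √(-108 + (12 + (2 - 24))²) = √(-108 + (12 - 22)²) = √(-108 + (-10)²) = √(-108 + 100) = √(-8) = 2*I*√2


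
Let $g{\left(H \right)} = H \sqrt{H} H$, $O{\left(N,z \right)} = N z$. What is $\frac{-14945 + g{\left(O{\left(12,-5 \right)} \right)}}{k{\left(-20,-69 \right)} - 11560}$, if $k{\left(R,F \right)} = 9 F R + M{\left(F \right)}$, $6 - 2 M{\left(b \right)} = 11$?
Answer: $- \frac{122}{7} + \frac{2880 i \sqrt{15}}{343} \approx -17.429 + 32.52 i$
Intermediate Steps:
$M{\left(b \right)} = - \frac{5}{2}$ ($M{\left(b \right)} = 3 - \frac{11}{2} = - \frac{5}{2}$)
$k{\left(R,F \right)} = - \frac{5}{2} + 9 F R$ ($k{\left(R,F \right)} = 9 F R - \frac{5}{2} = - \frac{5}{2} + 9 F R$)
$g{\left(H \right)} = H^{\frac{5}{2}}$ ($g{\left(H \right)} = H^{\frac{3}{2}} H = H^{\frac{5}{2}}$)
$\frac{-14945 + g{\left(O{\left(12,-5 \right)} \right)}}{k{\left(-20,-69 \right)} - 11560} = \frac{-14945 + \left(12 \left(-5\right)\right)^{\frac{5}{2}}}{\left(- \frac{5}{2} + 9 \left(-69\right) \left(-20\right)\right) - 11560} = \frac{-14945 + \left(-60\right)^{\frac{5}{2}}}{\left(- \frac{5}{2} + 12420\right) - 11560} = \frac{-14945 + 7200 i \sqrt{15}}{\frac{24835}{2} - 11560} = \frac{-14945 + 7200 i \sqrt{15}}{\frac{1715}{2}} = \left(-14945 + 7200 i \sqrt{15}\right) \frac{2}{1715} = - \frac{122}{7} + \frac{2880 i \sqrt{15}}{343}$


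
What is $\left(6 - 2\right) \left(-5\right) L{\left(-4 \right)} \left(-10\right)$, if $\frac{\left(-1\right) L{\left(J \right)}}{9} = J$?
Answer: $7200$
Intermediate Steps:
$L{\left(J \right)} = - 9 J$
$\left(6 - 2\right) \left(-5\right) L{\left(-4 \right)} \left(-10\right) = \left(6 - 2\right) \left(-5\right) \left(\left(-9\right) \left(-4\right)\right) \left(-10\right) = 4 \left(-5\right) 36 \left(-10\right) = \left(-20\right) 36 \left(-10\right) = \left(-720\right) \left(-10\right) = 7200$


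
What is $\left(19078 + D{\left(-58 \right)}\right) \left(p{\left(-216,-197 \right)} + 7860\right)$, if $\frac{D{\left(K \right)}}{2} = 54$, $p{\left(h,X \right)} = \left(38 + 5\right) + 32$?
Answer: $152240910$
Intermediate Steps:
$p{\left(h,X \right)} = 75$ ($p{\left(h,X \right)} = 43 + 32 = 75$)
$D{\left(K \right)} = 108$ ($D{\left(K \right)} = 2 \cdot 54 = 108$)
$\left(19078 + D{\left(-58 \right)}\right) \left(p{\left(-216,-197 \right)} + 7860\right) = \left(19078 + 108\right) \left(75 + 7860\right) = 19186 \cdot 7935 = 152240910$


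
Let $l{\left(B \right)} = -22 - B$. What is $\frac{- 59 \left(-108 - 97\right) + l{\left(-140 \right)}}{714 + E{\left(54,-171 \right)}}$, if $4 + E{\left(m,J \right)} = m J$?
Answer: $- \frac{12213}{8524} \approx -1.4328$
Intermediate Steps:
$E{\left(m,J \right)} = -4 + J m$ ($E{\left(m,J \right)} = -4 + m J = -4 + J m$)
$\frac{- 59 \left(-108 - 97\right) + l{\left(-140 \right)}}{714 + E{\left(54,-171 \right)}} = \frac{- 59 \left(-108 - 97\right) - -118}{714 - 9238} = \frac{\left(-59\right) \left(-205\right) + \left(-22 + 140\right)}{714 - 9238} = \frac{12095 + 118}{714 - 9238} = \frac{12213}{-8524} = 12213 \left(- \frac{1}{8524}\right) = - \frac{12213}{8524}$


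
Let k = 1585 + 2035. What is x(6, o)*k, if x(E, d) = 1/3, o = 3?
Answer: 3620/3 ≈ 1206.7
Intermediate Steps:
x(E, d) = ⅓
k = 3620
x(6, o)*k = (⅓)*3620 = 3620/3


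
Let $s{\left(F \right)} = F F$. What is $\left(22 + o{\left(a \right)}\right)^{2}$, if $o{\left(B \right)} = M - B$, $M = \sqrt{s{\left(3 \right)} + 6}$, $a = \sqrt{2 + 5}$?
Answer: $\left(22 + \sqrt{15} - \sqrt{7}\right)^{2} \approx 539.5$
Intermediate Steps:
$s{\left(F \right)} = F^{2}$
$a = \sqrt{7} \approx 2.6458$
$M = \sqrt{15}$ ($M = \sqrt{3^{2} + 6} = \sqrt{9 + 6} = \sqrt{15} \approx 3.873$)
$o{\left(B \right)} = \sqrt{15} - B$
$\left(22 + o{\left(a \right)}\right)^{2} = \left(22 + \left(\sqrt{15} - \sqrt{7}\right)\right)^{2} = \left(22 + \sqrt{15} - \sqrt{7}\right)^{2}$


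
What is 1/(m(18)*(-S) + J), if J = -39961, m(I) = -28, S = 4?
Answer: -1/39849 ≈ -2.5095e-5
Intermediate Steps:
1/(m(18)*(-S) + J) = 1/(-(-28)*4 - 39961) = 1/(-28*(-4) - 39961) = 1/(112 - 39961) = 1/(-39849) = -1/39849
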